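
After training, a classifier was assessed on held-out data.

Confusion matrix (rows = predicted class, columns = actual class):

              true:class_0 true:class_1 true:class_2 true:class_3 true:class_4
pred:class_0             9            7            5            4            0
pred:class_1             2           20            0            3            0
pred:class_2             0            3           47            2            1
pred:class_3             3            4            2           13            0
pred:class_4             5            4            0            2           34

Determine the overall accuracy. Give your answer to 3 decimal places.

Accuracy = trace / total = (9+20+47+13+34=123) / 170 = 123/170 = 0.724

0.724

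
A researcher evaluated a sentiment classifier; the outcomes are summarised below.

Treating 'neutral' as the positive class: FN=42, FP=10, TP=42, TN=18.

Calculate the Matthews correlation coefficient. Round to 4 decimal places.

MCC = (TP·TN − FP·FN) / √((TP+FP)(TP+FN)(TN+FP)(TN+FN))
Numerator = 42·18 − 10·42 = 336
Denominator = √(52·84·28·60) = √7338240 = 2708.9186
MCC = 336 / 2708.9186 = 0.1240

0.1240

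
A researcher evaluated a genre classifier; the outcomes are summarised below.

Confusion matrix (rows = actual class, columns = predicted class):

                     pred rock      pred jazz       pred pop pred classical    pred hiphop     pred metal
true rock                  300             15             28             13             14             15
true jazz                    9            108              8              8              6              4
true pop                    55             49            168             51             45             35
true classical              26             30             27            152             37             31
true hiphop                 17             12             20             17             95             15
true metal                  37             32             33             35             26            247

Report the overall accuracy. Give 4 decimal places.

Accuracy = trace / total = (300+108+168+152+95+247=1070) / 1820 = 1070/1820 = 0.5879

0.5879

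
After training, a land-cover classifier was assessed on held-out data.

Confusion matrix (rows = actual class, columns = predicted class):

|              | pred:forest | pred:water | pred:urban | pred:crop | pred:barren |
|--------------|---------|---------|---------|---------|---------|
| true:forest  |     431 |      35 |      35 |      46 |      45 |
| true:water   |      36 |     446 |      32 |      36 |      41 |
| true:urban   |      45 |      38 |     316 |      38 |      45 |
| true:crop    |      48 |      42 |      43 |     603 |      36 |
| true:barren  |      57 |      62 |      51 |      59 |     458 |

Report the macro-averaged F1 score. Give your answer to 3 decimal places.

Per-class F1 score (2·TP/(2·TP+FP+FN)):
  forest: TP=431, FP=36+45+48+57=186, FN=35+35+46+45=161 → 862/1209 = 0.7130
  water: TP=446, FP=35+38+42+62=177, FN=36+32+36+41=145 → 892/1214 = 0.7348
  urban: TP=316, FP=35+32+43+51=161, FN=45+38+38+45=166 → 632/959 = 0.6590
  crop: TP=603, FP=46+36+38+59=179, FN=48+42+43+36=169 → 1206/1554 = 0.7761
  barren: TP=458, FP=45+41+45+36=167, FN=57+62+51+59=229 → 916/1312 = 0.6982
Macro-F1 score = mean = (0.7130 + 0.7348 + 0.6590 + 0.7761 + 0.6982) / 5 = 0.716

0.716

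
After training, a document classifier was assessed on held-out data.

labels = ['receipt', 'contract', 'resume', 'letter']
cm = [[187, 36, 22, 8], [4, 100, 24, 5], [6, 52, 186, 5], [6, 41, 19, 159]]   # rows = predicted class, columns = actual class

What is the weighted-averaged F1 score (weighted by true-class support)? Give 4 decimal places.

Per-class F1 score (2·TP/(2·TP+FP+FN)):
  receipt: TP=187, FP=36+22+8=66, FN=4+6+6=16 → 374/456 = 0.82018
  contract: TP=100, FP=4+24+5=33, FN=36+52+41=129 → 200/362 = 0.55249
  resume: TP=186, FP=6+52+5=63, FN=22+24+19=65 → 372/500 = 0.74400
  letter: TP=159, FP=6+41+19=66, FN=8+5+5=18 → 318/402 = 0.79104
Weighted-F1 score = Σ (supportᵢ/N)·F1 scoreᵢ with N=860: (203/860)·0.82018 + (229/860)·0.55249 + (251/860)·0.74400 + (177/860)·0.79104 = 0.7207

0.7207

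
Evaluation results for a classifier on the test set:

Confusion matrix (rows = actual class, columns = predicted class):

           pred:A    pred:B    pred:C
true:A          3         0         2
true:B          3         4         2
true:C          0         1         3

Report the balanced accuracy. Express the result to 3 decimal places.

0.598

Balanced accuracy = mean of per-class recall.
  A: recall = 3/5 = 0.6000
  B: recall = 4/9 = 0.4444
  C: recall = 3/4 = 0.7500
Mean = (0.6000 + 0.4444 + 0.7500) / 3 = 0.598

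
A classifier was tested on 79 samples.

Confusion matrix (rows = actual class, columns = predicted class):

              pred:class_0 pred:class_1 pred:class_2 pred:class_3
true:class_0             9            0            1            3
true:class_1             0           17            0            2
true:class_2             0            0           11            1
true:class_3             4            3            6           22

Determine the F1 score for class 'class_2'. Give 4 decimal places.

0.7333

Treat 'class_2' as positive and all other classes as negative.
F1 score = 2·TP/(2·TP+FP+FN).
class_2: TP=11, FP=1+0+6=7, FN=0+0+1=1 → 22/30 = 0.73333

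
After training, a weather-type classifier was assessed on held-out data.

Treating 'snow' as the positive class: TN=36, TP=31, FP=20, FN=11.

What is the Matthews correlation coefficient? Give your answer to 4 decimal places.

0.3774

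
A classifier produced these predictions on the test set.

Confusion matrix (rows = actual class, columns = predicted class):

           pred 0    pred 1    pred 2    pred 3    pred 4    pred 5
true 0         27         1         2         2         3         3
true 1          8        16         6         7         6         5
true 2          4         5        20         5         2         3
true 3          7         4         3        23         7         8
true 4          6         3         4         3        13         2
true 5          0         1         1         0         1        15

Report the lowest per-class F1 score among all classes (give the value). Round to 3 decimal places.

0.410

Per-class F1 score (2·TP/(2·TP+FP+FN)):
  0: TP=27, FP=8+4+7+6+0=25, FN=1+2+2+3+3=11 → 54/90 = 0.6000
  1: TP=16, FP=1+5+4+3+1=14, FN=8+6+7+6+5=32 → 32/78 = 0.4103
  2: TP=20, FP=2+6+3+4+1=16, FN=4+5+5+2+3=19 → 40/75 = 0.5333
  3: TP=23, FP=2+7+5+3+0=17, FN=7+4+3+7+8=29 → 46/92 = 0.5000
  4: TP=13, FP=3+6+2+7+1=19, FN=6+3+4+3+2=18 → 26/63 = 0.4127
  5: TP=15, FP=3+5+3+8+2=21, FN=0+1+1+0+1=3 → 30/54 = 0.5556
Lowest is class '1' with F1 score = 0.410.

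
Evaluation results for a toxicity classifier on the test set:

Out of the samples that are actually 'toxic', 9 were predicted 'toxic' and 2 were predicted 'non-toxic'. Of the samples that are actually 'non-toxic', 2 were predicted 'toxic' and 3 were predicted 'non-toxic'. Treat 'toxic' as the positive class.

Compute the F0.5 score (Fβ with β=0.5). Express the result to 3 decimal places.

0.818

Fβ = (1+β²)·TP / ((1+β²)·TP + β²·FN + FP), with β²=1/4
= 1.25·9 / (1.25·9 + 0.25·2 + 2) = 0.818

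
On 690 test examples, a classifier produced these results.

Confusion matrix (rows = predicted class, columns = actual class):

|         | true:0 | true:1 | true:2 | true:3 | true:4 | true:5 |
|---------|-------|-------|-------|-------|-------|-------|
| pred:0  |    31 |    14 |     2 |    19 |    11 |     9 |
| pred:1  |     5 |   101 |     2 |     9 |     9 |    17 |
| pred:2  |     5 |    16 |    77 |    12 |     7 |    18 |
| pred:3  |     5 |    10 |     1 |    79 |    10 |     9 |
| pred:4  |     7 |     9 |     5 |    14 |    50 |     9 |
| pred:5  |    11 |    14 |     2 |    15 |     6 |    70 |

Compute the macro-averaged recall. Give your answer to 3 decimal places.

0.595

Per-class recall (TP/(TP+FN)):
  0: TP=31, FN=5+5+5+7+11=33 → 31/64 = 0.4844
  1: TP=101, FN=14+16+10+9+14=63 → 101/164 = 0.6159
  2: TP=77, FN=2+2+1+5+2=12 → 77/89 = 0.8652
  3: TP=79, FN=19+9+12+14+15=69 → 79/148 = 0.5338
  4: TP=50, FN=11+9+7+10+6=43 → 50/93 = 0.5376
  5: TP=70, FN=9+17+18+9+9=62 → 70/132 = 0.5303
Macro-recall = mean = (0.4844 + 0.6159 + 0.8652 + 0.5338 + 0.5376 + 0.5303) / 6 = 0.595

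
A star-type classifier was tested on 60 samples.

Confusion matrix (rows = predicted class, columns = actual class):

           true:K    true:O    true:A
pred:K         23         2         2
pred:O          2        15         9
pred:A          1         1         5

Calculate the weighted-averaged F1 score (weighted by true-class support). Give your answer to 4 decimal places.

Per-class F1 score (2·TP/(2·TP+FP+FN)):
  K: TP=23, FP=2+2=4, FN=2+1=3 → 46/53 = 0.86792
  O: TP=15, FP=2+9=11, FN=2+1=3 → 30/44 = 0.68182
  A: TP=5, FP=1+1=2, FN=2+9=11 → 10/23 = 0.43478
Weighted-F1 score = Σ (supportᵢ/N)·F1 scoreᵢ with N=60: (26/60)·0.86792 + (18/60)·0.68182 + (16/60)·0.43478 = 0.6966

0.6966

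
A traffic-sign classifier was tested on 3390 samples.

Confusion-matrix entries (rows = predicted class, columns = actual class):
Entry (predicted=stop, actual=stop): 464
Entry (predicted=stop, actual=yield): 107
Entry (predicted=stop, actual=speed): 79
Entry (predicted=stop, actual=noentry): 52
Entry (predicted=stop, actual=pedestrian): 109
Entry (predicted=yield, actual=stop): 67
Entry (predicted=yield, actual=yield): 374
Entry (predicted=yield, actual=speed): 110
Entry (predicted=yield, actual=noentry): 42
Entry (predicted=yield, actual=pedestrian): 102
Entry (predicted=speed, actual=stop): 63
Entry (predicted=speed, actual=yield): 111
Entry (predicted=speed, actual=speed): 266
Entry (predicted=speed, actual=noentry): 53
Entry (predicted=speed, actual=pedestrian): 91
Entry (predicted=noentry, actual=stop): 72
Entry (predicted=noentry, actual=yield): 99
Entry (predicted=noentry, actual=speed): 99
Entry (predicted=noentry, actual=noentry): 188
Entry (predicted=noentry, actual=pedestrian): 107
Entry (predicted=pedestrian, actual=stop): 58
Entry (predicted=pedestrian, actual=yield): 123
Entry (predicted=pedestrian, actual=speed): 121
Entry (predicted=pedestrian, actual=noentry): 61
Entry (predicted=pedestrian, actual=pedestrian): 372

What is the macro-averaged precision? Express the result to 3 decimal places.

0.481

Per-class precision (TP/(TP+FP)):
  stop: TP=464, FP=107+79+52+109=347 → 464/811 = 0.5721
  yield: TP=374, FP=67+110+42+102=321 → 374/695 = 0.5381
  speed: TP=266, FP=63+111+53+91=318 → 266/584 = 0.4555
  noentry: TP=188, FP=72+99+99+107=377 → 188/565 = 0.3327
  pedestrian: TP=372, FP=58+123+121+61=363 → 372/735 = 0.5061
Macro-precision = mean = (0.5721 + 0.5381 + 0.4555 + 0.3327 + 0.5061) / 5 = 0.481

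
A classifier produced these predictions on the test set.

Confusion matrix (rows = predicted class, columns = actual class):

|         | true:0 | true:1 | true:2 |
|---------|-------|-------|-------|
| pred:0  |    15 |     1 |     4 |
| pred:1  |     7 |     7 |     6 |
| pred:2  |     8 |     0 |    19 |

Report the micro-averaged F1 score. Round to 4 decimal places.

Micro-averaging pools counts across classes: ΣTP=41, ΣFP=26, ΣFN=26.
Micro-F1 score = 2·TP/(2·TP+FP+FN) on pooled counts = 0.6119 (equals overall accuracy in single-label multiclass).

0.6119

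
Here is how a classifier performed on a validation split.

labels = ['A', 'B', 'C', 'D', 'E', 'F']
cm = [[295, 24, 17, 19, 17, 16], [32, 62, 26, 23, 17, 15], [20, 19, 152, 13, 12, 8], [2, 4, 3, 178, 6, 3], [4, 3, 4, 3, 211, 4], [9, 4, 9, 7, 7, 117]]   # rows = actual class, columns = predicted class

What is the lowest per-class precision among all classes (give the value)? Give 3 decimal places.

0.534

Per-class precision (TP/(TP+FP)):
  A: TP=295, FP=32+20+2+4+9=67 → 295/362 = 0.8149
  B: TP=62, FP=24+19+4+3+4=54 → 62/116 = 0.5345
  C: TP=152, FP=17+26+3+4+9=59 → 152/211 = 0.7204
  D: TP=178, FP=19+23+13+3+7=65 → 178/243 = 0.7325
  E: TP=211, FP=17+17+12+6+7=59 → 211/270 = 0.7815
  F: TP=117, FP=16+15+8+3+4=46 → 117/163 = 0.7178
Lowest is class 'B' with precision = 0.534.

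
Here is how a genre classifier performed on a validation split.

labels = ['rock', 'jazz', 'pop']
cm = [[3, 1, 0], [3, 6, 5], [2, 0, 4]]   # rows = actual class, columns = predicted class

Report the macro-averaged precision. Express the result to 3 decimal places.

0.559

Per-class precision (TP/(TP+FP)):
  rock: TP=3, FP=3+2=5 → 3/8 = 0.3750
  jazz: TP=6, FP=1+0=1 → 6/7 = 0.8571
  pop: TP=4, FP=0+5=5 → 4/9 = 0.4444
Macro-precision = mean = (0.3750 + 0.8571 + 0.4444) / 3 = 0.559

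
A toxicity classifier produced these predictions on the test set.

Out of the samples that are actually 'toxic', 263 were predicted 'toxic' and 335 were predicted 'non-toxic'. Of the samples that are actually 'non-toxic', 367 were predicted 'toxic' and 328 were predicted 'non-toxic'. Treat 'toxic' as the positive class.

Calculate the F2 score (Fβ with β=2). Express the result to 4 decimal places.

Fβ = (1+β²)·TP / ((1+β²)·TP + β²·FN + FP), with β²=4
= 5·263 / (5·263 + 4·335 + 367) = 0.4351

0.4351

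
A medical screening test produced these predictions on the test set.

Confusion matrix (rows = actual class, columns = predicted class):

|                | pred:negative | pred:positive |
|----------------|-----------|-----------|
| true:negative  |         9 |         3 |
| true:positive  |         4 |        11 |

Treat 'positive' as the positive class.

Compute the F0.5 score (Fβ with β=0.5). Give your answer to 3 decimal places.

Fβ = (1+β²)·TP / ((1+β²)·TP + β²·FN + FP), with β²=1/4
= 1.25·11 / (1.25·11 + 0.25·4 + 3) = 0.775

0.775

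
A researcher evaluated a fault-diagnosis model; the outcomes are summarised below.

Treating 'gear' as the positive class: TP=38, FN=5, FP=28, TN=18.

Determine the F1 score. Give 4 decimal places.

0.6972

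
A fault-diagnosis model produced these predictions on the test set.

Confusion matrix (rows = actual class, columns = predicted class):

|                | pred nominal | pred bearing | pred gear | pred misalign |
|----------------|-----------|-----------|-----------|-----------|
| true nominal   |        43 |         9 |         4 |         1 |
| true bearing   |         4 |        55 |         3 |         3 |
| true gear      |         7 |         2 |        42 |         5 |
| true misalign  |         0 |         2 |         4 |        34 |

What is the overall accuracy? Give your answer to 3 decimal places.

0.798

Accuracy = trace / total = (43+55+42+34=174) / 218 = 174/218 = 0.798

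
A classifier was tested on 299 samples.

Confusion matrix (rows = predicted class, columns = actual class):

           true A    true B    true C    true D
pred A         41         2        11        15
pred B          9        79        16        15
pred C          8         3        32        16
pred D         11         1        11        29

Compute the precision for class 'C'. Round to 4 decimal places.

0.5424

Take TP from the diagonal, FP from the rest of the 'C' prediction marginal, FN from the rest of the 'C' actual marginal.
precision = TP/(TP+FP).
C: TP=32, FP=8+3+16=27 → 32/59 = 0.54237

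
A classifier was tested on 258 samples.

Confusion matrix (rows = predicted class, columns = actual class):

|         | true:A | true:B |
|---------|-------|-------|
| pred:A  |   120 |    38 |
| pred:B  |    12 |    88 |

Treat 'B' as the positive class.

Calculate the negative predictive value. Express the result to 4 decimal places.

NPV = TN/(TN+FN) = 120/(120+38) = 0.7595

0.7595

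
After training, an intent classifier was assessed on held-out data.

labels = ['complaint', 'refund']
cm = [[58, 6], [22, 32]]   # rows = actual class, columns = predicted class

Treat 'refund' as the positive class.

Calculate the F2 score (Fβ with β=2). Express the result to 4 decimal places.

Fβ = (1+β²)·TP / ((1+β²)·TP + β²·FN + FP), with β²=4
= 5·32 / (5·32 + 4·22 + 6) = 0.6299

0.6299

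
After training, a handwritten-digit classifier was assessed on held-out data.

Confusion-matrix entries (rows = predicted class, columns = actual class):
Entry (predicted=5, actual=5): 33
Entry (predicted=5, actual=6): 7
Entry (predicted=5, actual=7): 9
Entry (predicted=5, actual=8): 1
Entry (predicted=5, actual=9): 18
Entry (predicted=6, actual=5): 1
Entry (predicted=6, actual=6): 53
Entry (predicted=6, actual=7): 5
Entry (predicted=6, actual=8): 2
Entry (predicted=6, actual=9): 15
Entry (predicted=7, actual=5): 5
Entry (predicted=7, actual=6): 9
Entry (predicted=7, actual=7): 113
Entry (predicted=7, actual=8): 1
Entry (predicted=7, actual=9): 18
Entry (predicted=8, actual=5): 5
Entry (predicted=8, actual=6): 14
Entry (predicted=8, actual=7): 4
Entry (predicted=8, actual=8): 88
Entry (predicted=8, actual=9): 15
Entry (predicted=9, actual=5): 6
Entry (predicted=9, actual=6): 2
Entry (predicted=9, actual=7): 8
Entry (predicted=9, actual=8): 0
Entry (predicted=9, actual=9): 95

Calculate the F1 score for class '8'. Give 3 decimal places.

0.807

One-vs-rest for '8': TP = diagonal; FP = other classes predicted '8'; FN = '8' predicted as other.
F1 score = 2·TP/(2·TP+FP+FN).
8: TP=88, FP=5+14+4+15=38, FN=1+2+1+0=4 → 176/218 = 0.8073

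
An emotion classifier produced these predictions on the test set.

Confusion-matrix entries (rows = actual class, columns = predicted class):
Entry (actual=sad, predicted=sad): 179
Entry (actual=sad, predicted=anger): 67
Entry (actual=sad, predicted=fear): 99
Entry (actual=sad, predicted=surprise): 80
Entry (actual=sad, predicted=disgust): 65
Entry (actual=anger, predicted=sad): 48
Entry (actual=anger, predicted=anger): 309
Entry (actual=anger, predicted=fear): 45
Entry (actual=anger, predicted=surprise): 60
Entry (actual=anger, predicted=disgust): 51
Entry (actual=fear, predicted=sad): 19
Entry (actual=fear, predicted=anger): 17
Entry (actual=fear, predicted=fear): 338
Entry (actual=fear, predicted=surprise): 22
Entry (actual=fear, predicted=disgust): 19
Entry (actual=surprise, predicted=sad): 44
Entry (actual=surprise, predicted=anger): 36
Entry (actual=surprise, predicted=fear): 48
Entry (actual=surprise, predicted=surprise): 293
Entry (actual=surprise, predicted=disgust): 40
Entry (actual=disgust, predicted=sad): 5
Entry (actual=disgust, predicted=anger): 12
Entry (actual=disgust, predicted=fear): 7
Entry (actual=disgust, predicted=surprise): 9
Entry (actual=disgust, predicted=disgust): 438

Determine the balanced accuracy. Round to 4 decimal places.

Balanced accuracy = mean of per-class recall.
  sad: recall = 179/490 = 0.36531
  anger: recall = 309/513 = 0.60234
  fear: recall = 338/415 = 0.81446
  surprise: recall = 293/461 = 0.63557
  disgust: recall = 438/471 = 0.92994
Mean = (0.36531 + 0.60234 + 0.81446 + 0.63557 + 0.92994) / 5 = 0.6695

0.6695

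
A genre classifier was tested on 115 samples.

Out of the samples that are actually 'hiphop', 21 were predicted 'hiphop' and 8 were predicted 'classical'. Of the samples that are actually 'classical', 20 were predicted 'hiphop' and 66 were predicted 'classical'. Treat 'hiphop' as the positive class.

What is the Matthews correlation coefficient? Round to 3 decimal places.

MCC = (TP·TN − FP·FN) / √((TP+FP)(TP+FN)(TN+FP)(TN+FN))
Numerator = 21·66 − 20·8 = 1226
Denominator = √(41·29·86·74) = √7566796 = 2750.7810
MCC = 1226 / 2750.7810 = 0.446

0.446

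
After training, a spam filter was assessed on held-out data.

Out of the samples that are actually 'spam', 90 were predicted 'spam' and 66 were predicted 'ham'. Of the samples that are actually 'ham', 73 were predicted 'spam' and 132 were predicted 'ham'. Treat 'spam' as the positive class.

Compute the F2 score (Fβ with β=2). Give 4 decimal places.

Fβ = (1+β²)·TP / ((1+β²)·TP + β²·FN + FP), with β²=4
= 5·90 / (5·90 + 4·66 + 73) = 0.5718

0.5718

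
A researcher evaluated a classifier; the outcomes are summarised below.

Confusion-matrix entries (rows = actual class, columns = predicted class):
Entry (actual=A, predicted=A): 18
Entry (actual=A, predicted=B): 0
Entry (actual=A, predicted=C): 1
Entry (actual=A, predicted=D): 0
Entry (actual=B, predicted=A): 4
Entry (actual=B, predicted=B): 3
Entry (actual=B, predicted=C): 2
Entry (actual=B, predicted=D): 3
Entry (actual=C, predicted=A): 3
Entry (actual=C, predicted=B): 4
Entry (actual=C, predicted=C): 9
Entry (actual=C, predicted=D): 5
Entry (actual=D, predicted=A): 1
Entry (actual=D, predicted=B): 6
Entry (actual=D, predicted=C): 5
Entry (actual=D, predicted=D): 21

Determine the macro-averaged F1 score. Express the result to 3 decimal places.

Per-class F1 score (2·TP/(2·TP+FP+FN)):
  A: TP=18, FP=4+3+1=8, FN=0+1+0=1 → 36/45 = 0.8000
  B: TP=3, FP=0+4+6=10, FN=4+2+3=9 → 6/25 = 0.2400
  C: TP=9, FP=1+2+5=8, FN=3+4+5=12 → 18/38 = 0.4737
  D: TP=21, FP=0+3+5=8, FN=1+6+5=12 → 42/62 = 0.6774
Macro-F1 score = mean = (0.8000 + 0.2400 + 0.4737 + 0.6774) / 4 = 0.548

0.548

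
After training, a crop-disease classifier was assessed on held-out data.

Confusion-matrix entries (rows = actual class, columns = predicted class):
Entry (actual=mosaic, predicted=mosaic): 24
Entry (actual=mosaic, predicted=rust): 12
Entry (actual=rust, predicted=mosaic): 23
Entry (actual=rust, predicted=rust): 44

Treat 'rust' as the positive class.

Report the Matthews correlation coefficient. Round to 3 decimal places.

MCC = (TP·TN − FP·FN) / √((TP+FP)(TP+FN)(TN+FP)(TN+FN))
Numerator = 44·24 − 12·23 = 780
Denominator = √(56·67·36·47) = √6348384 = 2519.6000
MCC = 780 / 2519.6000 = 0.310

0.310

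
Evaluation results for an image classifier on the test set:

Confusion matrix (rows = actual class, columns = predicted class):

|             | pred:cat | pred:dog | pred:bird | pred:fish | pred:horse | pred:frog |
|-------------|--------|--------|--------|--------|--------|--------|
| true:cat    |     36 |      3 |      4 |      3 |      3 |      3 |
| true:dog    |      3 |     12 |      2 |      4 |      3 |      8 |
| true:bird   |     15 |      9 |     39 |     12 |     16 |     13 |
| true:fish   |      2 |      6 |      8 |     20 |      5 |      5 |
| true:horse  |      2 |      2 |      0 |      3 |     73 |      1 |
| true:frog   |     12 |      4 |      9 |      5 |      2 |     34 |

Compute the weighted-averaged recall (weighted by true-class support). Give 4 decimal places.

0.5617

Per-class recall (TP/(TP+FN)):
  cat: TP=36, FN=3+4+3+3+3=16 → 36/52 = 0.69231
  dog: TP=12, FN=3+2+4+3+8=20 → 12/32 = 0.37500
  bird: TP=39, FN=15+9+12+16+13=65 → 39/104 = 0.37500
  fish: TP=20, FN=2+6+8+5+5=26 → 20/46 = 0.43478
  horse: TP=73, FN=2+2+0+3+1=8 → 73/81 = 0.90123
  frog: TP=34, FN=12+4+9+5+2=32 → 34/66 = 0.51515
Weighted-recall = Σ (supportᵢ/N)·recallᵢ with N=381: (52/381)·0.69231 + (32/381)·0.37500 + (104/381)·0.37500 + (46/381)·0.43478 + (81/381)·0.90123 + (66/381)·0.51515 = 0.5617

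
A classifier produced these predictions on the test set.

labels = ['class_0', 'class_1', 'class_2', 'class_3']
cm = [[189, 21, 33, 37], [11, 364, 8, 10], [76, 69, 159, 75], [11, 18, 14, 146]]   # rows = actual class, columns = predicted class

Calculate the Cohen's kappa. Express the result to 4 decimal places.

0.5840

Observed agreement pₒ = trace/N = 858/1241 = 0.69138
Expected agreement pₑ = Σ (rowᵢ·colᵢ)/N² = (280·287 + 393·472 + 379·214 + 189·268)/1241² = 0.25818
κ = (pₒ − pₑ)/(1 − pₑ) = (0.69138 − 0.25818)/(1 − 0.25818) = 0.5840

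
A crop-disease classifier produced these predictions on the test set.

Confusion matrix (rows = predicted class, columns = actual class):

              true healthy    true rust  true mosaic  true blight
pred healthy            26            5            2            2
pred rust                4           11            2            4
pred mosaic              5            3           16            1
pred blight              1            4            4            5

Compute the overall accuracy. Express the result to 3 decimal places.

0.611

Accuracy = trace / total = (26+11+16+5=58) / 95 = 58/95 = 0.611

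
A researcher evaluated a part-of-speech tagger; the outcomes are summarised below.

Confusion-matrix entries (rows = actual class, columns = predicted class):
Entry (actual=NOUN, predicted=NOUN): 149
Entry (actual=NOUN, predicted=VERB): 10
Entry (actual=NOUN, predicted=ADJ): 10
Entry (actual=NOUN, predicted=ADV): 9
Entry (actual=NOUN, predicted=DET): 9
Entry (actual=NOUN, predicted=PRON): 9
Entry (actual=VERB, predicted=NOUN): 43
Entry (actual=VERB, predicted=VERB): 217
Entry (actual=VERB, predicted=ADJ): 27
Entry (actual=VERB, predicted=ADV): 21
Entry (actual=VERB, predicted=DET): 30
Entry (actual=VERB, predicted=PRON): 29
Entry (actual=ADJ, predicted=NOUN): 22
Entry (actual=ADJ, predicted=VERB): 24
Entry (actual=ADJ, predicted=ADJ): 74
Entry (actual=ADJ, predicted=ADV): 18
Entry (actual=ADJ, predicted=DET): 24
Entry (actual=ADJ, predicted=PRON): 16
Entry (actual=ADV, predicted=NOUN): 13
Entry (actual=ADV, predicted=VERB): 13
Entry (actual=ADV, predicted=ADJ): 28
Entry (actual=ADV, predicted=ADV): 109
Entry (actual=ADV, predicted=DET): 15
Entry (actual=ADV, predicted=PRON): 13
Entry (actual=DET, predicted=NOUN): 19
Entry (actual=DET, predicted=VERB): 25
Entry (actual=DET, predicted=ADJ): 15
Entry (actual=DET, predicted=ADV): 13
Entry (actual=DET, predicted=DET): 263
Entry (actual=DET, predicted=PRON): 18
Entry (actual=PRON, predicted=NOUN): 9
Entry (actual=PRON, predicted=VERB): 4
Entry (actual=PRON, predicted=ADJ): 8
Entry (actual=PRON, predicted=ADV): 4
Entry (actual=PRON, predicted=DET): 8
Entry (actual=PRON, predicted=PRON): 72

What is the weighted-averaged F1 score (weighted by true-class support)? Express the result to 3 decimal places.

0.636

Per-class F1 score (2·TP/(2·TP+FP+FN)):
  NOUN: TP=149, FP=43+22+13+19+9=106, FN=10+10+9+9+9=47 → 298/451 = 0.6608
  VERB: TP=217, FP=10+24+13+25+4=76, FN=43+27+21+30+29=150 → 434/660 = 0.6576
  ADJ: TP=74, FP=10+27+28+15+8=88, FN=22+24+18+24+16=104 → 148/340 = 0.4353
  ADV: TP=109, FP=9+21+18+13+4=65, FN=13+13+28+15+13=82 → 218/365 = 0.5973
  DET: TP=263, FP=9+30+24+15+8=86, FN=19+25+15+13+18=90 → 526/702 = 0.7493
  PRON: TP=72, FP=9+29+16+13+18=85, FN=9+4+8+4+8=33 → 144/262 = 0.5496
Weighted-F1 score = Σ (supportᵢ/N)·F1 scoreᵢ with N=1390: (196/1390)·0.6608 + (367/1390)·0.6576 + (178/1390)·0.4353 + (191/1390)·0.5973 + (353/1390)·0.7493 + (105/1390)·0.5496 = 0.636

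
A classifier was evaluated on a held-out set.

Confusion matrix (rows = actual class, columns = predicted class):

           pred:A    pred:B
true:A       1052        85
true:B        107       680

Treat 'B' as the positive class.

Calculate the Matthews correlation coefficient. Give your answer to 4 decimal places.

0.7929

MCC = (TP·TN − FP·FN) / √((TP+FP)(TP+FN)(TN+FP)(TN+FN))
Numerator = 680·1052 − 85·107 = 706265
Denominator = √(765·787·1137·1159) = √793377844065 = 890717.6006
MCC = 706265 / 890717.6006 = 0.7929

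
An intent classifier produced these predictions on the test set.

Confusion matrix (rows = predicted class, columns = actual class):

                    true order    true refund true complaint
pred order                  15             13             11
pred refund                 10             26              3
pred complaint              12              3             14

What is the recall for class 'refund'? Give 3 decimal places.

0.619

recall = TP/(TP+FN).
refund: TP=26, FN=13+3=16 → 26/42 = 0.6190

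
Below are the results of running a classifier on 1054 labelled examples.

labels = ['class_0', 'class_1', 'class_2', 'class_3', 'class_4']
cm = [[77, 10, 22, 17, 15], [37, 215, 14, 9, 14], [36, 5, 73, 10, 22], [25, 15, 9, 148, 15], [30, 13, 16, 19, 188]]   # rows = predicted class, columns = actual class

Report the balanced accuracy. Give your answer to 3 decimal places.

0.645

Balanced accuracy = mean of per-class recall.
  class_0: recall = 77/205 = 0.3756
  class_1: recall = 215/258 = 0.8333
  class_2: recall = 73/134 = 0.5448
  class_3: recall = 148/203 = 0.7291
  class_4: recall = 188/254 = 0.7402
Mean = (0.3756 + 0.8333 + 0.5448 + 0.7291 + 0.7402) / 5 = 0.645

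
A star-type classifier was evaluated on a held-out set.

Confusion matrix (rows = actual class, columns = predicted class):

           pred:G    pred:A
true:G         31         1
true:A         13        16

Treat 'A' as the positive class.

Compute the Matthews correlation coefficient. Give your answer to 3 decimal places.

0.580

MCC = (TP·TN − FP·FN) / √((TP+FP)(TP+FN)(TN+FP)(TN+FN))
Numerator = 16·31 − 1·13 = 483
Denominator = √(17·29·32·44) = √694144 = 833.1530
MCC = 483 / 833.1530 = 0.580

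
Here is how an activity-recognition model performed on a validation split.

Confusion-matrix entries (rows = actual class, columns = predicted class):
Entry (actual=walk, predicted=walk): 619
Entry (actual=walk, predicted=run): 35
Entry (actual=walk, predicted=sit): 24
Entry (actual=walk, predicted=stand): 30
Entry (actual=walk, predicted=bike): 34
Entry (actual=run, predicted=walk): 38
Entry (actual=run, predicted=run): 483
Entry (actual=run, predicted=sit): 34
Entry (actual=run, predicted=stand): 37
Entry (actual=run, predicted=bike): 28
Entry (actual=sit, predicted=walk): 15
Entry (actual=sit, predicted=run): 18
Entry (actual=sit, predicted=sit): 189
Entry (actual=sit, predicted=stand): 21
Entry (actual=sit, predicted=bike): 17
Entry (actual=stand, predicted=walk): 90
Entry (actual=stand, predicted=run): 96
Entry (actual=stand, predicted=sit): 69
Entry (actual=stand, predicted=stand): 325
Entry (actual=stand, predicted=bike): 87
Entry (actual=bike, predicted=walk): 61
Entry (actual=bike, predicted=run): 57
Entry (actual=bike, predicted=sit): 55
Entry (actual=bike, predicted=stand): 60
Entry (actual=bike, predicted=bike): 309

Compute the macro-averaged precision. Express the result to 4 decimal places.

Per-class precision (TP/(TP+FP)):
  walk: TP=619, FP=38+15+90+61=204 → 619/823 = 0.75213
  run: TP=483, FP=35+18+96+57=206 → 483/689 = 0.70102
  sit: TP=189, FP=24+34+69+55=182 → 189/371 = 0.50943
  stand: TP=325, FP=30+37+21+60=148 → 325/473 = 0.68710
  bike: TP=309, FP=34+28+17+87=166 → 309/475 = 0.65053
Macro-precision = mean = (0.75213 + 0.70102 + 0.50943 + 0.68710 + 0.65053) / 5 = 0.6600

0.6600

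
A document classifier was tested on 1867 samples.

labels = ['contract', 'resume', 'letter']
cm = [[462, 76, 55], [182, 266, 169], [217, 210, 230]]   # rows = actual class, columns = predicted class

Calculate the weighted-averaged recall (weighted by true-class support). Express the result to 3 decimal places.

Per-class recall (TP/(TP+FN)):
  contract: TP=462, FN=76+55=131 → 462/593 = 0.7791
  resume: TP=266, FN=182+169=351 → 266/617 = 0.4311
  letter: TP=230, FN=217+210=427 → 230/657 = 0.3501
Weighted-recall = Σ (supportᵢ/N)·recallᵢ with N=1867: (593/1867)·0.7791 + (617/1867)·0.4311 + (657/1867)·0.3501 = 0.513

0.513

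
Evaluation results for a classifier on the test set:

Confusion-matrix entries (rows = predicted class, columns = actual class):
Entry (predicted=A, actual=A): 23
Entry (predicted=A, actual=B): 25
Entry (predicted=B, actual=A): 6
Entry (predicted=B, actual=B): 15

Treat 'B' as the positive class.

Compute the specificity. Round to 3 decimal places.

0.793

Specificity = TN/(TN+FP) = 23/(23+6) = 0.793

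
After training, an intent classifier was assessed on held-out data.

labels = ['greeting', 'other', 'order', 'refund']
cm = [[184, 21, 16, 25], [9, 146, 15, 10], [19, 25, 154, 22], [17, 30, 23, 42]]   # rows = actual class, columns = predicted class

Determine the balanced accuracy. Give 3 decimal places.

Balanced accuracy = mean of per-class recall.
  greeting: recall = 184/246 = 0.7480
  other: recall = 146/180 = 0.8111
  order: recall = 154/220 = 0.7000
  refund: recall = 42/112 = 0.3750
Mean = (0.7480 + 0.8111 + 0.7000 + 0.3750) / 4 = 0.659

0.659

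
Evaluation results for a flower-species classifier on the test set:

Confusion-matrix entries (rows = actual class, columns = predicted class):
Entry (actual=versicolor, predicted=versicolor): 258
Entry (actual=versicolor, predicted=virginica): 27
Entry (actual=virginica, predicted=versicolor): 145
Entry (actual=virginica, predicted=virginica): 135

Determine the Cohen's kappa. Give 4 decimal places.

0.3888

Observed agreement pₒ = trace/N = 393/565 = 0.69558
Expected agreement pₑ = Σ (rowᵢ·colᵢ)/N² = (285·403 + 280·162)/565² = 0.50189
κ = (pₒ − pₑ)/(1 − pₑ) = (0.69558 − 0.50189)/(1 − 0.50189) = 0.3888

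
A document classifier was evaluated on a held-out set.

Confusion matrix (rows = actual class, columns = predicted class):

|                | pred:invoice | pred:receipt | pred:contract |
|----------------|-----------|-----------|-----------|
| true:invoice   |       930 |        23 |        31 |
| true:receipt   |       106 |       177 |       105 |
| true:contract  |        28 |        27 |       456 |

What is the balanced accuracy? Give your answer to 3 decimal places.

Balanced accuracy = mean of per-class recall.
  invoice: recall = 930/984 = 0.9451
  receipt: recall = 177/388 = 0.4562
  contract: recall = 456/511 = 0.8924
Mean = (0.9451 + 0.4562 + 0.8924) / 3 = 0.765

0.765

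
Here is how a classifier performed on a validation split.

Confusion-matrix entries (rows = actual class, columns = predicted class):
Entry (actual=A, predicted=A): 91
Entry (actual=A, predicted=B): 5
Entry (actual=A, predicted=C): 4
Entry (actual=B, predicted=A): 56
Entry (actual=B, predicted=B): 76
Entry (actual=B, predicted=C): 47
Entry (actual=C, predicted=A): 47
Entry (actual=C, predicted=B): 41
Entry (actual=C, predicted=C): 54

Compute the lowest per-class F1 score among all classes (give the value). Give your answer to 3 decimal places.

Per-class F1 score (2·TP/(2·TP+FP+FN)):
  A: TP=91, FP=56+47=103, FN=5+4=9 → 182/294 = 0.6190
  B: TP=76, FP=5+41=46, FN=56+47=103 → 152/301 = 0.5050
  C: TP=54, FP=4+47=51, FN=47+41=88 → 108/247 = 0.4372
Lowest is class 'C' with F1 score = 0.437.

0.437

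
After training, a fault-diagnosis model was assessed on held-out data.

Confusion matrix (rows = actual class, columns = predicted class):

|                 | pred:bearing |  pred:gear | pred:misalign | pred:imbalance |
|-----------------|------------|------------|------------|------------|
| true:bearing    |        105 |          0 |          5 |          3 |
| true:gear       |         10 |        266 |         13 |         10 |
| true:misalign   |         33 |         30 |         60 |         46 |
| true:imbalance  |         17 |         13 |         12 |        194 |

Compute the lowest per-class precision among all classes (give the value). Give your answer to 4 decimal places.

0.6364

Per-class precision (TP/(TP+FP)):
  bearing: TP=105, FP=10+33+17=60 → 105/165 = 0.63636
  gear: TP=266, FP=0+30+13=43 → 266/309 = 0.86084
  misalign: TP=60, FP=5+13+12=30 → 60/90 = 0.66667
  imbalance: TP=194, FP=3+10+46=59 → 194/253 = 0.76680
Lowest is class 'bearing' with precision = 0.6364.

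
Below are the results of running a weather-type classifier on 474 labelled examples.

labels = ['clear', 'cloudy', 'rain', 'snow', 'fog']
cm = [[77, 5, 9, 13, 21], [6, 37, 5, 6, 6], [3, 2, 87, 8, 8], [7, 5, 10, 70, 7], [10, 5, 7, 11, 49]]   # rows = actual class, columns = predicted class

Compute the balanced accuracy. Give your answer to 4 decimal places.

Balanced accuracy = mean of per-class recall.
  clear: recall = 77/125 = 0.61600
  cloudy: recall = 37/60 = 0.61667
  rain: recall = 87/108 = 0.80556
  snow: recall = 70/99 = 0.70707
  fog: recall = 49/82 = 0.59756
Mean = (0.61600 + 0.61667 + 0.80556 + 0.70707 + 0.59756) / 5 = 0.6686

0.6686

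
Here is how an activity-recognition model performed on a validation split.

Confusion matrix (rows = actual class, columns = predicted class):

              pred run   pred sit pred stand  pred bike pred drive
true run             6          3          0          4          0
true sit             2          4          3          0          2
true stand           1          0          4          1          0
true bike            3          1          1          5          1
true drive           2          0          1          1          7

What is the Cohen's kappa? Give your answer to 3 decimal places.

0.371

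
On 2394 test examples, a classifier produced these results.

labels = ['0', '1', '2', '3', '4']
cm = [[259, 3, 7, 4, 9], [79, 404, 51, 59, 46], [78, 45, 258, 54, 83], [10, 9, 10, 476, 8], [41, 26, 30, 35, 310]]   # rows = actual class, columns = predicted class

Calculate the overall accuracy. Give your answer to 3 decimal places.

0.713

Accuracy = trace / total = (259+404+258+476+310=1707) / 2394 = 1707/2394 = 0.713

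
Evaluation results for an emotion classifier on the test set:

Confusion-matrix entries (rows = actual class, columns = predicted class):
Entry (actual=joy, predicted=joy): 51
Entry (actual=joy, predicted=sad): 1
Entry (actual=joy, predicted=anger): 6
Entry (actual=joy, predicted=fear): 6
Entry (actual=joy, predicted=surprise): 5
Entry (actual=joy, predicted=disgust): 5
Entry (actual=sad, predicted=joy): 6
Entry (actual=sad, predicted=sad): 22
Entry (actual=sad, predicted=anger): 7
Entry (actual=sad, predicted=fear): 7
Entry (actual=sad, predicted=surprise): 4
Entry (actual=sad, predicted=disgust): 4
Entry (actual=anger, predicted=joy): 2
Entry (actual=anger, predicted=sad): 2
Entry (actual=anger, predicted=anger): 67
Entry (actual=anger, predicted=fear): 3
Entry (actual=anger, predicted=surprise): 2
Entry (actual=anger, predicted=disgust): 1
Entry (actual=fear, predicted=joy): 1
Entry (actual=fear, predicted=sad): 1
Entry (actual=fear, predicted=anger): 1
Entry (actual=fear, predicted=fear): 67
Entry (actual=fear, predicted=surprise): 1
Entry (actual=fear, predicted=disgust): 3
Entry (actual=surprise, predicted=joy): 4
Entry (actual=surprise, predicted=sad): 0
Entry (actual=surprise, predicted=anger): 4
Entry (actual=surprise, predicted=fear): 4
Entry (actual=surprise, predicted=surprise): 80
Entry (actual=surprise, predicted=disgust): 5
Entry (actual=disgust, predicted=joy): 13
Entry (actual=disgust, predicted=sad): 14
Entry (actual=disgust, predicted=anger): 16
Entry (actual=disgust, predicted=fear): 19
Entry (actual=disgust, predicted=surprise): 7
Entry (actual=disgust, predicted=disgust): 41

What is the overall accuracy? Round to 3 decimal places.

0.680

Accuracy = trace / total = (51+22+67+67+80+41=328) / 482 = 328/482 = 0.680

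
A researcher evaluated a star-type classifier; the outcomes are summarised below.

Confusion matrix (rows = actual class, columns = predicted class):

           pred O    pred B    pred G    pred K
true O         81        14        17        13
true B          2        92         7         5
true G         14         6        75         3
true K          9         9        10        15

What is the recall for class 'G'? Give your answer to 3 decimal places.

One-vs-rest for 'G': TP = diagonal; FP = other classes predicted 'G'; FN = 'G' predicted as other.
recall = TP/(TP+FN).
G: TP=75, FN=14+6+3=23 → 75/98 = 0.7653

0.765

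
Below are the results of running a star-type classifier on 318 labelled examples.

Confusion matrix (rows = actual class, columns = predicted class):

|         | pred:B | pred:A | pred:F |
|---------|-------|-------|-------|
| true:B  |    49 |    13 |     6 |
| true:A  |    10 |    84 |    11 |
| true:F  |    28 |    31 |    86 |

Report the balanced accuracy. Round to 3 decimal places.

0.705

Balanced accuracy = mean of per-class recall.
  B: recall = 49/68 = 0.7206
  A: recall = 84/105 = 0.8000
  F: recall = 86/145 = 0.5931
Mean = (0.7206 + 0.8000 + 0.5931) / 3 = 0.705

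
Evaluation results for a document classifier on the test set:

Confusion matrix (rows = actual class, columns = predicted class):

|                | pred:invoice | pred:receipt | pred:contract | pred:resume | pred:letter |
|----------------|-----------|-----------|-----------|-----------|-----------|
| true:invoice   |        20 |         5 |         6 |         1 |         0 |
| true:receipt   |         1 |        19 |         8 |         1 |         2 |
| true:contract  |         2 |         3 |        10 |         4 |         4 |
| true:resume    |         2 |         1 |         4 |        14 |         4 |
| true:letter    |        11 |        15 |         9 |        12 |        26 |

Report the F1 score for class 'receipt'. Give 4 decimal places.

F1 score = 2·TP/(2·TP+FP+FN).
receipt: TP=19, FP=5+3+1+15=24, FN=1+8+1+2=12 → 38/74 = 0.51351

0.5135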